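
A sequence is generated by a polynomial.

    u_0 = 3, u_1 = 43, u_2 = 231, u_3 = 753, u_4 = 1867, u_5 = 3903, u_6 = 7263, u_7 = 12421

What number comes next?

19923

First differences: 40 , 188 , 522 , 1114 , 2036 , 3360 , 5158
Second differences: 148 , 334 , 592 , 922 , 1324 , 1798
Third differences: 186 , 258 , 330 , 402 , 474
Fourth differences: 72 , 72 , 72 , 72
The fourth differences are constant (72).
474 + 72 = 546;  1798 + 546 = 2344;  5158 + 2344 = 7502;  12421 + 7502 = 19923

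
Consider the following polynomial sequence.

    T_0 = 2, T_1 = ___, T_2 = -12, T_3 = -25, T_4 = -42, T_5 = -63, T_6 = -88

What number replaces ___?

Using the last 5 terms:
-13  -17  -21  -25
-4  -4  -4
Constant second difference = -4.
Extend backward: -13 + 4 = -9;  -12 + 9 = -3

-3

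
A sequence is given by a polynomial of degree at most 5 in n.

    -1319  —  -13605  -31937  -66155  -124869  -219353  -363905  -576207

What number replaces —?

Using the last 7 terms:
Δ: -18332  -34218  -58714  -94484  -144552  -212302
Δ²: -15886  -24496  -35770  -50068  -67750
Δ³: -8610  -11274  -14298  -17682
Δ⁴: -2664  -3024  -3384
Δ⁵: -360  -360
Constant fifth difference = -360.
Extend backward: -2664 + 360 = -2304;  -8610 + 2304 = -6306;  -15886 + 6306 = -9580;  -18332 + 9580 = -8752;  -13605 + 8752 = -4853

-4853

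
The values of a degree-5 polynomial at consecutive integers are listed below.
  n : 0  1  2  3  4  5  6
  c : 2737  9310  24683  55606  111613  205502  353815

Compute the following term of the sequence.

577318

First differences: 6573, 15373, 30923, 56007, 93889, 148313
Second differences: 8800, 15550, 25084, 37882, 54424
Third differences: 6750, 9534, 12798, 16542
Fourth differences: 2784, 3264, 3744
Fifth differences: 480, 480
Constant fifth difference = 480, so extend:
3744 + 480 = 4224;  16542 + 4224 = 20766;  54424 + 20766 = 75190;  148313 + 75190 = 223503;  353815 + 223503 = 577318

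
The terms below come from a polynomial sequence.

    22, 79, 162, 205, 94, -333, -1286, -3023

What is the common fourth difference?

Δ: 57, 83, 43, -111, -427, -953, -1737
Δ²: 26, -40, -154, -316, -526, -784
Δ³: -66, -114, -162, -210, -258
Δ⁴: -48, -48, -48, -48

-48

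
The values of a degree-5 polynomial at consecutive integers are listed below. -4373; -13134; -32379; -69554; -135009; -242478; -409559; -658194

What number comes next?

-1015149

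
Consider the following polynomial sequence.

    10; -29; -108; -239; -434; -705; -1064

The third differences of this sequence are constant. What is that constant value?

-12

First differences: -39, -79, -131, -195, -271, -359
Second differences: -40, -52, -64, -76, -88
Third differences: -12, -12, -12, -12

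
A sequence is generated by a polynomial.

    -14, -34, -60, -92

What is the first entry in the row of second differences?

Δ: -20, -26, -32
Δ²: -6, -6

-6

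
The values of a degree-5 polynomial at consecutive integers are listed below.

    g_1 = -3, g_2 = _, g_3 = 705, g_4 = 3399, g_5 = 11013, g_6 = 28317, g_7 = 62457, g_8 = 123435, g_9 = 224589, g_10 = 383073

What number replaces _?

Using the last 8 terms:
D1: 2694  7614  17304  34140  60978  101154  158484
D2: 4920  9690  16836  26838  40176  57330
D3: 4770  7146  10002  13338  17154
D4: 2376  2856  3336  3816
D5: 480  480  480
Constant fifth difference = 480.
Extend backward: 2376 − 480 = 1896;  4770 − 1896 = 2874;  4920 − 2874 = 2046;  2694 − 2046 = 648;  705 − 648 = 57

57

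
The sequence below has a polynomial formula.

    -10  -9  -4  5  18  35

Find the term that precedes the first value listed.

-7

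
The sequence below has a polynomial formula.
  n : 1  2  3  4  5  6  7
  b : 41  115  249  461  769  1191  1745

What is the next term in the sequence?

D1: 74, 134, 212, 308, 422, 554
D2: 60, 78, 96, 114, 132
D3: 18, 18, 18, 18
Constant third difference = 18, so extend:
132 + 18 = 150;  554 + 150 = 704;  1745 + 704 = 2449

2449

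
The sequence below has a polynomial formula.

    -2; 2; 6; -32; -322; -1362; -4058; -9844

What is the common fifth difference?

First differences: 4, 4, -38, -290, -1040, -2696, -5786
Second differences: 0, -42, -252, -750, -1656, -3090
Third differences: -42, -210, -498, -906, -1434
Fourth differences: -168, -288, -408, -528
Fifth differences: -120, -120, -120

-120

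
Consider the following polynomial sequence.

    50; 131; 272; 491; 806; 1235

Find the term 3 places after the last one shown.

3386

D1: 81, 141, 219, 315, 429
D2: 60, 78, 96, 114
D3: 18, 18, 18
Third differences constant at 18.
114 + 18 = 132;  429 + 132 = 561;  1235 + 561 = 1796
132 + 18 = 150;  561 + 150 = 711;  1796 + 711 = 2507
150 + 18 = 168;  711 + 168 = 879;  2507 + 879 = 3386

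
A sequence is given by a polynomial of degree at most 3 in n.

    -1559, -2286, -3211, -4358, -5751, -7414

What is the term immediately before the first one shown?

-1006

Δ: -727, -925, -1147, -1393, -1663
Δ²: -198, -222, -246, -270
Δ³: -24, -24, -24
The third differences are constant at -24.
Work back: -198 + 24 = -174;  -727 + 174 = -553;  -1559 + 553 = -1006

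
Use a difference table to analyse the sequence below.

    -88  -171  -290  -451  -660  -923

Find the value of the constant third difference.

-6

D1: -83, -119, -161, -209, -263
D2: -36, -42, -48, -54
D3: -6, -6, -6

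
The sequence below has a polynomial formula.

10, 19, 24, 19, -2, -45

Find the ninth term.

-366

9 , 5 , -5 , -21 , -43
-4 , -10 , -16 , -22
-6 , -6 , -6
Constant third difference = -6, so extend:
-22 − 6 = -28;  -43 − 28 = -71;  -45 − 71 = -116
-28 − 6 = -34;  -71 − 34 = -105;  -116 − 105 = -221
-34 − 6 = -40;  -105 − 40 = -145;  -221 − 145 = -366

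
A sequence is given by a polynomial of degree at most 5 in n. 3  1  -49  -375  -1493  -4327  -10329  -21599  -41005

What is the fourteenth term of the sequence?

First differences: -2 , -50 , -326 , -1118 , -2834 , -6002 , -11270 , -19406
Second differences: -48 , -276 , -792 , -1716 , -3168 , -5268 , -8136
Third differences: -228 , -516 , -924 , -1452 , -2100 , -2868
Fourth differences: -288 , -408 , -528 , -648 , -768
Fifth differences: -120 , -120 , -120 , -120
Constant fifth difference = -120, so extend:
-768 − 120 = -888;  -2868 − 888 = -3756;  -8136 − 3756 = -11892;  -19406 − 11892 = -31298;  -41005 − 31298 = -72303
-888 − 120 = -1008;  -3756 − 1008 = -4764;  -11892 − 4764 = -16656;  -31298 − 16656 = -47954;  -72303 − 47954 = -120257
-1008 − 120 = -1128;  -4764 − 1128 = -5892;  -16656 − 5892 = -22548;  -47954 − 22548 = -70502;  -120257 − 70502 = -190759
-1128 − 120 = -1248;  -5892 − 1248 = -7140;  -22548 − 7140 = -29688;  -70502 − 29688 = -100190;  -190759 − 100190 = -290949
-1248 − 120 = -1368;  -7140 − 1368 = -8508;  -29688 − 8508 = -38196;  -100190 − 38196 = -138386;  -290949 − 138386 = -429335

-429335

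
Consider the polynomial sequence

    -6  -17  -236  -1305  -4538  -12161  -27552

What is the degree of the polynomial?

Δ: -11, -219, -1069, -3233, -7623, -15391
Δ²: -208, -850, -2164, -4390, -7768
Δ³: -642, -1314, -2226, -3378
Δ⁴: -672, -912, -1152
Δ⁵: -240, -240
The fifth differences are constant, so the polynomial has degree 5.

5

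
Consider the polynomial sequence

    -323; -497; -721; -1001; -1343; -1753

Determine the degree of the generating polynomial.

D1: -174, -224, -280, -342, -410
D2: -50, -56, -62, -68
D3: -6, -6, -6
The third differences are constant, so the polynomial has degree 3.

3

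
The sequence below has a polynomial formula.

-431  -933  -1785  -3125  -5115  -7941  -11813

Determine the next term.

-16965

D1: -502, -852, -1340, -1990, -2826, -3872
D2: -350, -488, -650, -836, -1046
D3: -138, -162, -186, -210
D4: -24, -24, -24
Constant fourth difference = -24, so extend:
-210 − 24 = -234;  -1046 − 234 = -1280;  -3872 − 1280 = -5152;  -11813 − 5152 = -16965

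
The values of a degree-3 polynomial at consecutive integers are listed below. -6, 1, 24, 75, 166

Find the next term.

309

7, 23, 51, 91
16, 28, 40
12, 12
Third differences constant at 12.
40 + 12 = 52;  91 + 52 = 143;  166 + 143 = 309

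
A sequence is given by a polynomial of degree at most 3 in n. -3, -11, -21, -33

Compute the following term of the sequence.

-47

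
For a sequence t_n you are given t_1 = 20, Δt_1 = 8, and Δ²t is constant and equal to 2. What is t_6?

Build the table forward from the leading diagonal:
D2: 2  2  2  2  2  2
D1: 8  10  12  14  16  18
t: 20  28  38  50  64  80

80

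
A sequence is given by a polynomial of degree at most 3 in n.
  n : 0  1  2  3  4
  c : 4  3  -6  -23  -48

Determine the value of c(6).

-1  -9  -17  -25
-8  -8  -8
The second differences are constant (-8).
-25 − 8 = -33;  -48 − 33 = -81
-33 − 8 = -41;  -81 − 41 = -122

-122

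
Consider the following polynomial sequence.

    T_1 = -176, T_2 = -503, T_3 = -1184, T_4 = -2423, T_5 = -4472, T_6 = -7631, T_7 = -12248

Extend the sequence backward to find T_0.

-47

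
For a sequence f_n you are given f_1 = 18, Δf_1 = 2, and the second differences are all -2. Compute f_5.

14

Build the table forward from the leading diagonal:
Δ²: -2, -2, -2, -2, -2
Δ: 2, 0, -2, -4, -6
f: 18, 20, 20, 18, 14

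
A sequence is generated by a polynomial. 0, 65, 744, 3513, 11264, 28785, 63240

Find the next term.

124649

Δ: 65, 679, 2769, 7751, 17521, 34455
Δ²: 614, 2090, 4982, 9770, 16934
Δ³: 1476, 2892, 4788, 7164
Δ⁴: 1416, 1896, 2376
Δ⁵: 480, 480
Constant fifth difference = 480, so extend:
2376 + 480 = 2856;  7164 + 2856 = 10020;  16934 + 10020 = 26954;  34455 + 26954 = 61409;  63240 + 61409 = 124649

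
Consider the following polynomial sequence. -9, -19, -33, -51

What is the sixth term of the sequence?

First differences: -10, -14, -18
Second differences: -4, -4
Second differences constant at -4.
-18 − 4 = -22;  -51 − 22 = -73
-22 − 4 = -26;  -73 − 26 = -99

-99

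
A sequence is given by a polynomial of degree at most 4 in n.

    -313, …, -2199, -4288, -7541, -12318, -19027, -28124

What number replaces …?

-962

Using the last 6 terms:
Δ: -2089, -3253, -4777, -6709, -9097
Δ²: -1164, -1524, -1932, -2388
Δ³: -360, -408, -456
Δ⁴: -48, -48
Constant fourth difference = -48.
Extend backward: -360 + 48 = -312;  -1164 + 312 = -852;  -2089 + 852 = -1237;  -2199 + 1237 = -962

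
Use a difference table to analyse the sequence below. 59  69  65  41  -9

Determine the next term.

Δ: 10, -4, -24, -50
Δ²: -14, -20, -26
Δ³: -6, -6
Third differences constant at -6.
-26 − 6 = -32;  -50 − 32 = -82;  -9 − 82 = -91

-91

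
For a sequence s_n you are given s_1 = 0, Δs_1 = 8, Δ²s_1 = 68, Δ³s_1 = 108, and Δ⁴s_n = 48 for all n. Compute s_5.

920

Build the table forward from the leading diagonal:
D4: 48, 48, 48, 48, 48
D3: 108, 156, 204, 252, 300
D2: 68, 176, 332, 536, 788
D1: 8, 76, 252, 584, 1120
s: 0, 8, 84, 336, 920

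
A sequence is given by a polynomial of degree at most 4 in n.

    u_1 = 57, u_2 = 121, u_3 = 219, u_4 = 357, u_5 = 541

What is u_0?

First differences: 64  98  138  184
Second differences: 34  40  46
Third differences: 6  6
The third differences are constant at 6.
Work back: 34 − 6 = 28;  64 − 28 = 36;  57 − 36 = 21

21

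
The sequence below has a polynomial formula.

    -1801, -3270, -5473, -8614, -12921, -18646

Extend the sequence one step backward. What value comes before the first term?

-886

D1: -1469, -2203, -3141, -4307, -5725
D2: -734, -938, -1166, -1418
D3: -204, -228, -252
D4: -24, -24
The fourth differences are constant at -24.
Work back: -204 + 24 = -180;  -734 + 180 = -554;  -1469 + 554 = -915;  -1801 + 915 = -886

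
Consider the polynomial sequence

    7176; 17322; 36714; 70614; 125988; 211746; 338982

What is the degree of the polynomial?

D1: 10146, 19392, 33900, 55374, 85758, 127236
D2: 9246, 14508, 21474, 30384, 41478
D3: 5262, 6966, 8910, 11094
D4: 1704, 1944, 2184
D5: 240, 240
The fifth differences are constant, so the polynomial has degree 5.

5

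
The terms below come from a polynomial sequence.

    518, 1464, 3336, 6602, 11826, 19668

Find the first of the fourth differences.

96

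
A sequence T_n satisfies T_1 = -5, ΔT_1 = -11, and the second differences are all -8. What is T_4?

-62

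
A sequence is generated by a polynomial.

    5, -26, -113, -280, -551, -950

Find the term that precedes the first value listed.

Δ: -31, -87, -167, -271, -399
Δ²: -56, -80, -104, -128
Δ³: -24, -24, -24
The third differences are constant at -24.
Work back: -56 + 24 = -32;  -31 + 32 = 1;  5 − 1 = 4

4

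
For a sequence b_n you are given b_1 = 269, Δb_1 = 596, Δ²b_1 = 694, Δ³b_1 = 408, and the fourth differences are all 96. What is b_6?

Build the table forward from the leading diagonal:
D4: 96  96  96  96  96  96
D3: 408  504  600  696  792  888
D2: 694  1102  1606  2206  2902  3694
D1: 596  1290  2392  3998  6204  9106
b: 269  865  2155  4547  8545  14749

14749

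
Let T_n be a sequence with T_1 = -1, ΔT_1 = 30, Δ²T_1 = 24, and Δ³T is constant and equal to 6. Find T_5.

Build the table forward from the leading diagonal:
Third differences: 6  6  6  6  6
Second differences: 24  30  36  42  48
First differences: 30  54  84  120  162
T: -1  29  83  167  287

287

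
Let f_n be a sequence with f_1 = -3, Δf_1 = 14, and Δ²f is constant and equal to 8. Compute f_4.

Build the table forward from the leading diagonal:
D2: 8, 8, 8, 8
D1: 14, 22, 30, 38
f: -3, 11, 33, 63

63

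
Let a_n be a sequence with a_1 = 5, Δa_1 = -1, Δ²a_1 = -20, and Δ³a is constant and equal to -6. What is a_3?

-17

Build the table forward from the leading diagonal:
D3: -6, -6, -6
D2: -20, -26, -32
D1: -1, -21, -47
a: 5, 4, -17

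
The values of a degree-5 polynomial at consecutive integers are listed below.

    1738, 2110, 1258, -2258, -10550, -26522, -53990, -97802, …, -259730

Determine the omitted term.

Using the first 8 terms:
First differences: 372, -852, -3516, -8292, -15972, -27468, -43812
Second differences: -1224, -2664, -4776, -7680, -11496, -16344
Third differences: -1440, -2112, -2904, -3816, -4848
Fourth differences: -672, -792, -912, -1032
Fifth differences: -120, -120, -120
Constant fifth difference = -120.
Extend forward: -1032 − 120 = -1152;  -4848 − 1152 = -6000;  -16344 − 6000 = -22344;  -43812 − 22344 = -66156;  -97802 − 66156 = -163958

-163958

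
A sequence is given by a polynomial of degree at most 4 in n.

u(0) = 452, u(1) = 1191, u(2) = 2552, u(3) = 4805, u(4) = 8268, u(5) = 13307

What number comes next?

20336

D1: 739  1361  2253  3463  5039
D2: 622  892  1210  1576
D3: 270  318  366
D4: 48  48
Constant fourth difference = 48, so extend:
366 + 48 = 414;  1576 + 414 = 1990;  5039 + 1990 = 7029;  13307 + 7029 = 20336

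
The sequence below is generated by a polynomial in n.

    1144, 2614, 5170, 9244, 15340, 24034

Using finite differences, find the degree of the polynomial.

4

Δ: 1470, 2556, 4074, 6096, 8694
Δ²: 1086, 1518, 2022, 2598
Δ³: 432, 504, 576
Δ⁴: 72, 72
The fourth differences are constant, so the polynomial has degree 4.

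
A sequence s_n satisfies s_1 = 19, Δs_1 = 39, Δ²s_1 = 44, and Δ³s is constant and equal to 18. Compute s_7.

Build the table forward from the leading diagonal:
D3: 18  18  18  18  18  18  18
D2: 44  62  80  98  116  134  152
D1: 39  83  145  225  323  439  573
s: 19  58  141  286  511  834  1273

1273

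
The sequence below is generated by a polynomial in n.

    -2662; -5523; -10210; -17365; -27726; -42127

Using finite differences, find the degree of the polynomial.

First differences: -2861, -4687, -7155, -10361, -14401
Second differences: -1826, -2468, -3206, -4040
Third differences: -642, -738, -834
Fourth differences: -96, -96
The fourth differences are constant, so the polynomial has degree 4.

4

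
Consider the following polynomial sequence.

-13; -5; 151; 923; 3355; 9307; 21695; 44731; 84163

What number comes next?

147515

D1: 8 , 156 , 772 , 2432 , 5952 , 12388 , 23036 , 39432
D2: 148 , 616 , 1660 , 3520 , 6436 , 10648 , 16396
D3: 468 , 1044 , 1860 , 2916 , 4212 , 5748
D4: 576 , 816 , 1056 , 1296 , 1536
D5: 240 , 240 , 240 , 240
Constant fifth difference = 240, so extend:
1536 + 240 = 1776;  5748 + 1776 = 7524;  16396 + 7524 = 23920;  39432 + 23920 = 63352;  84163 + 63352 = 147515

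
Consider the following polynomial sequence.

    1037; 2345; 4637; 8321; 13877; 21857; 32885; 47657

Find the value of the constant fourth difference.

D1: 1308, 2292, 3684, 5556, 7980, 11028, 14772
D2: 984, 1392, 1872, 2424, 3048, 3744
D3: 408, 480, 552, 624, 696
D4: 72, 72, 72, 72

72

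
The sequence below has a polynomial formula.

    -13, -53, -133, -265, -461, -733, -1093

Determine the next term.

-1553

Δ: -40, -80, -132, -196, -272, -360
Δ²: -40, -52, -64, -76, -88
Δ³: -12, -12, -12, -12
Constant third difference = -12, so extend:
-88 − 12 = -100;  -360 − 100 = -460;  -1093 − 460 = -1553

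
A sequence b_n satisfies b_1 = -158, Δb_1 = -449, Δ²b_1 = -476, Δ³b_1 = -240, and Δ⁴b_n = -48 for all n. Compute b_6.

-9803

Build the table forward from the leading diagonal:
Fourth differences: -48  -48  -48  -48  -48  -48
Third differences: -240  -288  -336  -384  -432  -480
Second differences: -476  -716  -1004  -1340  -1724  -2156
First differences: -449  -925  -1641  -2645  -3985  -5709
b: -158  -607  -1532  -3173  -5818  -9803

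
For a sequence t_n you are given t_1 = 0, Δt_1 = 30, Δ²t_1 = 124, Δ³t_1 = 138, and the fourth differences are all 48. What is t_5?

Build the table forward from the leading diagonal:
Fourth differences: 48  48  48  48  48
Third differences: 138  186  234  282  330
Second differences: 124  262  448  682  964
First differences: 30  154  416  864  1546
t: 0  30  184  600  1464

1464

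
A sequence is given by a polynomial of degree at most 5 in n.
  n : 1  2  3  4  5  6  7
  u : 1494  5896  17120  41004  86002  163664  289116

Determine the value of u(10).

1167192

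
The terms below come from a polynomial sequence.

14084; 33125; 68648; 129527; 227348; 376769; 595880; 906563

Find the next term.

1334852

19041  35523  60879  97821  149421  219111  310683
16482  25356  36942  51600  69690  91572
8874  11586  14658  18090  21882
2712  3072  3432  3792
360  360  360
The fifth differences are constant (360).
3792 + 360 = 4152;  21882 + 4152 = 26034;  91572 + 26034 = 117606;  310683 + 117606 = 428289;  906563 + 428289 = 1334852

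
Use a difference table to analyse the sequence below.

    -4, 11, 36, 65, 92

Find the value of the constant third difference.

-6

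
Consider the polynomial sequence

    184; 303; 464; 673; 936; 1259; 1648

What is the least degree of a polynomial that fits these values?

First differences: 119, 161, 209, 263, 323, 389
Second differences: 42, 48, 54, 60, 66
Third differences: 6, 6, 6, 6
The third differences are constant, so the polynomial has degree 3.

3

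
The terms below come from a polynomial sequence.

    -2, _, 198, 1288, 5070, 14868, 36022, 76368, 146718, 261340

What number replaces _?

Using the last 8 terms:
Δ: 1090  3782  9798  21154  40346  70350  114622
Δ²: 2692  6016  11356  19192  30004  44272
Δ³: 3324  5340  7836  10812  14268
Δ⁴: 2016  2496  2976  3456
Δ⁵: 480  480  480
Constant fifth difference = 480.
Extend backward: 2016 − 480 = 1536;  3324 − 1536 = 1788;  2692 − 1788 = 904;  1090 − 904 = 186;  198 − 186 = 12

12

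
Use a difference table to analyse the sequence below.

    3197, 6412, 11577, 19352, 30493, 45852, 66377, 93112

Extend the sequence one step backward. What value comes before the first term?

Δ: 3215  5165  7775  11141  15359  20525  26735
Δ²: 1950  2610  3366  4218  5166  6210
Δ³: 660  756  852  948  1044
Δ⁴: 96  96  96  96
The fourth differences are constant at 96.
Work back: 660 − 96 = 564;  1950 − 564 = 1386;  3215 − 1386 = 1829;  3197 − 1829 = 1368

1368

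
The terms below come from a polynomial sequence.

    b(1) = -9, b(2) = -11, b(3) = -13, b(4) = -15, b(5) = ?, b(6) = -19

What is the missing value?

-17

Using the first 4 terms:
-2, -2, -2
Constant first difference = -2.
Extend forward: -15 − 2 = -17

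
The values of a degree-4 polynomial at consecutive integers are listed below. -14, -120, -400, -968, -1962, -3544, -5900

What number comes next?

-106, -280, -568, -994, -1582, -2356
-174, -288, -426, -588, -774
-114, -138, -162, -186
-24, -24, -24
Constant fourth difference = -24, so extend:
-186 − 24 = -210;  -774 − 210 = -984;  -2356 − 984 = -3340;  -5900 − 3340 = -9240

-9240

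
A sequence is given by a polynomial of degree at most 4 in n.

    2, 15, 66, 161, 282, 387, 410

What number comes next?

261

13 , 51 , 95 , 121 , 105 , 23
38 , 44 , 26 , -16 , -82
6 , -18 , -42 , -66
-24 , -24 , -24
Fourth differences constant at -24.
-66 − 24 = -90;  -82 − 90 = -172;  23 − 172 = -149;  410 − 149 = 261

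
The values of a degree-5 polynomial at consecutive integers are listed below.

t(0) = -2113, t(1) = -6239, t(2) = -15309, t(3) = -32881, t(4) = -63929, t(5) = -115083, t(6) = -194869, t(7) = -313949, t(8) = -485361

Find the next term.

First differences: -4126, -9070, -17572, -31048, -51154, -79786, -119080, -171412
Second differences: -4944, -8502, -13476, -20106, -28632, -39294, -52332
Third differences: -3558, -4974, -6630, -8526, -10662, -13038
Fourth differences: -1416, -1656, -1896, -2136, -2376
Fifth differences: -240, -240, -240, -240
The fifth differences are constant (-240).
-2376 − 240 = -2616;  -13038 − 2616 = -15654;  -52332 − 15654 = -67986;  -171412 − 67986 = -239398;  -485361 − 239398 = -724759

-724759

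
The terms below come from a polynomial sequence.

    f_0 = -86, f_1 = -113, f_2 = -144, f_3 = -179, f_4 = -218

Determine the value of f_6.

Δ: -27, -31, -35, -39
Δ²: -4, -4, -4
Second differences constant at -4.
-39 − 4 = -43;  -218 − 43 = -261
-43 − 4 = -47;  -261 − 47 = -308

-308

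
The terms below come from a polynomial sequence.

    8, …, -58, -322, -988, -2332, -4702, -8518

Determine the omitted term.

Using the last 6 terms:
Δ: -264, -666, -1344, -2370, -3816
Δ²: -402, -678, -1026, -1446
Δ³: -276, -348, -420
Δ⁴: -72, -72
Constant fourth difference = -72.
Extend backward: -276 + 72 = -204;  -402 + 204 = -198;  -264 + 198 = -66;  -58 + 66 = 8

8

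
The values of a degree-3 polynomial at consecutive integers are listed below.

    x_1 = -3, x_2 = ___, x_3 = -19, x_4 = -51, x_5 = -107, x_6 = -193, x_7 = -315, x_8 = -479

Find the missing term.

Using the last 6 terms:
-32  -56  -86  -122  -164
-24  -30  -36  -42
-6  -6  -6
Constant third difference = -6.
Extend backward: -24 + 6 = -18;  -32 + 18 = -14;  -19 + 14 = -5

-5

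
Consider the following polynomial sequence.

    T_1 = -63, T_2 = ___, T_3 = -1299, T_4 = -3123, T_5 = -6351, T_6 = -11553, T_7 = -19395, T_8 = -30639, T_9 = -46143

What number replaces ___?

-405

Using the last 7 terms:
-1824  -3228  -5202  -7842  -11244  -15504
-1404  -1974  -2640  -3402  -4260
-570  -666  -762  -858
-96  -96  -96
Constant fourth difference = -96.
Extend backward: -570 + 96 = -474;  -1404 + 474 = -930;  -1824 + 930 = -894;  -1299 + 894 = -405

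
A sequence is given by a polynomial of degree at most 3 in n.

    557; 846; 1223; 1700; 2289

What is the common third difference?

12

Δ: 289, 377, 477, 589
Δ²: 88, 100, 112
Δ³: 12, 12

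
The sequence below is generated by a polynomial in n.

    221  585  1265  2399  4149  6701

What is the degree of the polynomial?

4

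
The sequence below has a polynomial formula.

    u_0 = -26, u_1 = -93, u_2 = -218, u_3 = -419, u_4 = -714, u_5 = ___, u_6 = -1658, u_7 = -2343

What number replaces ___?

Using the first 5 terms:
D1: -67, -125, -201, -295
D2: -58, -76, -94
D3: -18, -18
Constant third difference = -18.
Extend forward: -94 − 18 = -112;  -295 − 112 = -407;  -714 − 407 = -1121

-1121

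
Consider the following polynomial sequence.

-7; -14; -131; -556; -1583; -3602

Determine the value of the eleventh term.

-48947

First differences: -7  -117  -425  -1027  -2019
Second differences: -110  -308  -602  -992
Third differences: -198  -294  -390
Fourth differences: -96  -96
Fourth differences constant at -96.
-390 − 96 = -486;  -992 − 486 = -1478;  -2019 − 1478 = -3497;  -3602 − 3497 = -7099
-486 − 96 = -582;  -1478 − 582 = -2060;  -3497 − 2060 = -5557;  -7099 − 5557 = -12656
-582 − 96 = -678;  -2060 − 678 = -2738;  -5557 − 2738 = -8295;  -12656 − 8295 = -20951
-678 − 96 = -774;  -2738 − 774 = -3512;  -8295 − 3512 = -11807;  -20951 − 11807 = -32758
-774 − 96 = -870;  -3512 − 870 = -4382;  -11807 − 4382 = -16189;  -32758 − 16189 = -48947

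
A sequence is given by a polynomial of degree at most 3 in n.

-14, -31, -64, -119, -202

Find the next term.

-319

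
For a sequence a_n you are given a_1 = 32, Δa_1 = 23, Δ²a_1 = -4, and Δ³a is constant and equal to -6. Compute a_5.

Build the table forward from the leading diagonal:
D3: -6  -6  -6  -6  -6
D2: -4  -10  -16  -22  -28
D1: 23  19  9  -7  -29
a: 32  55  74  83  76

76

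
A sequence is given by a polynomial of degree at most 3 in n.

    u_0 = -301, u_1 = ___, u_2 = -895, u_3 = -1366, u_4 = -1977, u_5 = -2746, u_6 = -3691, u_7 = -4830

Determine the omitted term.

-546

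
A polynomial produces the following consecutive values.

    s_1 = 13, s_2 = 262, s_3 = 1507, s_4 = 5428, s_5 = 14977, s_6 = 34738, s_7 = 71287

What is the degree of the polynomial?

First differences: 249, 1245, 3921, 9549, 19761, 36549
Second differences: 996, 2676, 5628, 10212, 16788
Third differences: 1680, 2952, 4584, 6576
Fourth differences: 1272, 1632, 1992
Fifth differences: 360, 360
The fifth differences are constant, so the polynomial has degree 5.

5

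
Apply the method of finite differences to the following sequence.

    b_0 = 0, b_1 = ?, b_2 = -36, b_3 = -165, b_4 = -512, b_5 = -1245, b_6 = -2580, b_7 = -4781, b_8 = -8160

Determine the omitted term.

Using the last 7 terms:
-129  -347  -733  -1335  -2201  -3379
-218  -386  -602  -866  -1178
-168  -216  -264  -312
-48  -48  -48
Constant fourth difference = -48.
Extend backward: -168 + 48 = -120;  -218 + 120 = -98;  -129 + 98 = -31;  -36 + 31 = -5

-5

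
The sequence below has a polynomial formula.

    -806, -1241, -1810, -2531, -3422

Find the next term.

-4501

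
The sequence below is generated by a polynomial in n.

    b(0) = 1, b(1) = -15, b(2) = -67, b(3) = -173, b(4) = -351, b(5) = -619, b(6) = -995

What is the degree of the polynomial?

Δ: -16, -52, -106, -178, -268, -376
Δ²: -36, -54, -72, -90, -108
Δ³: -18, -18, -18, -18
The third differences are constant, so the polynomial has degree 3.

3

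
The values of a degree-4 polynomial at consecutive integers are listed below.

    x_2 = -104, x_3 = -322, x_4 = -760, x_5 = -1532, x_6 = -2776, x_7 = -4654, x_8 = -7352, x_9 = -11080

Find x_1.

Δ: -218  -438  -772  -1244  -1878  -2698  -3728
Δ²: -220  -334  -472  -634  -820  -1030
Δ³: -114  -138  -162  -186  -210
Δ⁴: -24  -24  -24  -24
The fourth differences are constant at -24.
Work back: -114 + 24 = -90;  -220 + 90 = -130;  -218 + 130 = -88;  -104 + 88 = -16

-16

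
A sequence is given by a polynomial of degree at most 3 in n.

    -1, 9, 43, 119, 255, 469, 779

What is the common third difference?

Δ: 10, 34, 76, 136, 214, 310
Δ²: 24, 42, 60, 78, 96
Δ³: 18, 18, 18, 18

18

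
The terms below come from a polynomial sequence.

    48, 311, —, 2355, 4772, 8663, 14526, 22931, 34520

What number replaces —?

Using the last 6 terms:
2417, 3891, 5863, 8405, 11589
1474, 1972, 2542, 3184
498, 570, 642
72, 72
Constant fourth difference = 72.
Extend backward: 498 − 72 = 426;  1474 − 426 = 1048;  2417 − 1048 = 1369;  2355 − 1369 = 986

986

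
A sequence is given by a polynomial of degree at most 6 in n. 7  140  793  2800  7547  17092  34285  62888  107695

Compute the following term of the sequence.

First differences: 133  653  2007  4747  9545  17193  28603  44807
Second differences: 520  1354  2740  4798  7648  11410  16204
Third differences: 834  1386  2058  2850  3762  4794
Fourth differences: 552  672  792  912  1032
Fifth differences: 120  120  120  120
The fifth differences are constant (120).
1032 + 120 = 1152;  4794 + 1152 = 5946;  16204 + 5946 = 22150;  44807 + 22150 = 66957;  107695 + 66957 = 174652

174652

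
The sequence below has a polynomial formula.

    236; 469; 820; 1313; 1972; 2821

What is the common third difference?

24

First differences: 233, 351, 493, 659, 849
Second differences: 118, 142, 166, 190
Third differences: 24, 24, 24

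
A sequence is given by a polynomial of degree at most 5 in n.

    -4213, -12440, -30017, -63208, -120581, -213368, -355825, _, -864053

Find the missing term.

Using the first 7 terms:
D1: -8227  -17577  -33191  -57373  -92787  -142457
D2: -9350  -15614  -24182  -35414  -49670
D3: -6264  -8568  -11232  -14256
D4: -2304  -2664  -3024
D5: -360  -360
Constant fifth difference = -360.
Extend forward: -3024 − 360 = -3384;  -14256 − 3384 = -17640;  -49670 − 17640 = -67310;  -142457 − 67310 = -209767;  -355825 − 209767 = -565592

-565592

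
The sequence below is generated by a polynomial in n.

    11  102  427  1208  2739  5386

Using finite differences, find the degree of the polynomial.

D1: 91, 325, 781, 1531, 2647
D2: 234, 456, 750, 1116
D3: 222, 294, 366
D4: 72, 72
The fourth differences are constant, so the polynomial has degree 4.

4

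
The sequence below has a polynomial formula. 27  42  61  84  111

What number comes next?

142

15  19  23  27
4  4  4
Constant second difference = 4, so extend:
27 + 4 = 31;  111 + 31 = 142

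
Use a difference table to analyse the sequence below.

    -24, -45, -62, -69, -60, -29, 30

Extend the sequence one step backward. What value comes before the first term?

-5

Δ: -21  -17  -7  9  31  59
Δ²: 4  10  16  22  28
Δ³: 6  6  6  6
The third differences are constant at 6.
Work back: 4 − 6 = -2;  -21 + 2 = -19;  -24 + 19 = -5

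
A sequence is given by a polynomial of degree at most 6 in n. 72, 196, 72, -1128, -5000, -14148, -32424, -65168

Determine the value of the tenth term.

-204300

First differences: 124, -124, -1200, -3872, -9148, -18276, -32744
Second differences: -248, -1076, -2672, -5276, -9128, -14468
Third differences: -828, -1596, -2604, -3852, -5340
Fourth differences: -768, -1008, -1248, -1488
Fifth differences: -240, -240, -240
Fifth differences constant at -240.
-1488 − 240 = -1728;  -5340 − 1728 = -7068;  -14468 − 7068 = -21536;  -32744 − 21536 = -54280;  -65168 − 54280 = -119448
-1728 − 240 = -1968;  -7068 − 1968 = -9036;  -21536 − 9036 = -30572;  -54280 − 30572 = -84852;  -119448 − 84852 = -204300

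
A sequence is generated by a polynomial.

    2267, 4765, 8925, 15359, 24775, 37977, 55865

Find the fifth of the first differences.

13202

D1: 2498, 4160, 6434, 9416, 13202, 17888
D2: 1662, 2274, 2982, 3786, 4686
D3: 612, 708, 804, 900
D4: 96, 96, 96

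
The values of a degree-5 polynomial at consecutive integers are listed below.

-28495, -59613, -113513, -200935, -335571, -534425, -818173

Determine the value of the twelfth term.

Δ: -31118  -53900  -87422  -134636  -198854  -283748
Δ²: -22782  -33522  -47214  -64218  -84894
Δ³: -10740  -13692  -17004  -20676
Δ⁴: -2952  -3312  -3672
Δ⁵: -360  -360
Constant fifth difference = -360, so extend:
-3672 − 360 = -4032;  -20676 − 4032 = -24708;  -84894 − 24708 = -109602;  -283748 − 109602 = -393350;  -818173 − 393350 = -1211523
-4032 − 360 = -4392;  -24708 − 4392 = -29100;  -109602 − 29100 = -138702;  -393350 − 138702 = -532052;  -1211523 − 532052 = -1743575
-4392 − 360 = -4752;  -29100 − 4752 = -33852;  -138702 − 33852 = -172554;  -532052 − 172554 = -704606;  -1743575 − 704606 = -2448181
-4752 − 360 = -5112;  -33852 − 5112 = -38964;  -172554 − 38964 = -211518;  -704606 − 211518 = -916124;  -2448181 − 916124 = -3364305
-5112 − 360 = -5472;  -38964 − 5472 = -44436;  -211518 − 44436 = -255954;  -916124 − 255954 = -1172078;  -3364305 − 1172078 = -4536383

-4536383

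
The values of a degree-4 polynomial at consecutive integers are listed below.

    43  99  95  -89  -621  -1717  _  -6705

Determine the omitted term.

-3641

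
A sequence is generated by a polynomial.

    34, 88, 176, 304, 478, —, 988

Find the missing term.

704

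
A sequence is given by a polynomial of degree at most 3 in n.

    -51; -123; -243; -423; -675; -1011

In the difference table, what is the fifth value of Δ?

-336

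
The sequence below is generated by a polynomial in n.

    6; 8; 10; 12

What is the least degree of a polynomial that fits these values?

1

D1: 2, 2, 2
The first differences are constant, so the polynomial has degree 1.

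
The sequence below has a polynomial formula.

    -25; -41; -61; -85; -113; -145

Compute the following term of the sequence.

-181

First differences: -16, -20, -24, -28, -32
Second differences: -4, -4, -4, -4
Constant second difference = -4, so extend:
-32 − 4 = -36;  -145 − 36 = -181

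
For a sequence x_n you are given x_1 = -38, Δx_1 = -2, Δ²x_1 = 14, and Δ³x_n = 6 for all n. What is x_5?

62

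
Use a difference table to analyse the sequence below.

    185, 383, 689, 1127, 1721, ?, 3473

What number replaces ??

2495

Using the first 5 terms:
First differences: 198  306  438  594
Second differences: 108  132  156
Third differences: 24  24
Constant third difference = 24.
Extend forward: 156 + 24 = 180;  594 + 180 = 774;  1721 + 774 = 2495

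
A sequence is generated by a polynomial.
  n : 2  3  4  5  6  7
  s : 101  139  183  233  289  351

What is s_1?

69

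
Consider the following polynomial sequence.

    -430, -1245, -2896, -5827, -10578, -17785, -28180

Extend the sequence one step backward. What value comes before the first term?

-103

D1: -815, -1651, -2931, -4751, -7207, -10395
D2: -836, -1280, -1820, -2456, -3188
D3: -444, -540, -636, -732
D4: -96, -96, -96
The fourth differences are constant at -96.
Work back: -444 + 96 = -348;  -836 + 348 = -488;  -815 + 488 = -327;  -430 + 327 = -103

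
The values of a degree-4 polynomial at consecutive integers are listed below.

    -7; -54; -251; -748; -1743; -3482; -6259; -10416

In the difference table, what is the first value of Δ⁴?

-48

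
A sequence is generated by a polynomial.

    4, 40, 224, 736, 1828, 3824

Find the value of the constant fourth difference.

72

Δ: 36, 184, 512, 1092, 1996
Δ²: 148, 328, 580, 904
Δ³: 180, 252, 324
Δ⁴: 72, 72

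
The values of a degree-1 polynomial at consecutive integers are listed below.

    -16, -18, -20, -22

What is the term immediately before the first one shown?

D1: -2, -2, -2
The first differences are constant at -2.
Work back: -16 + 2 = -14

-14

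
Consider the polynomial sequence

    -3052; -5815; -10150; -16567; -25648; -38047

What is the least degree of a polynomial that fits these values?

Δ: -2763, -4335, -6417, -9081, -12399
Δ²: -1572, -2082, -2664, -3318
Δ³: -510, -582, -654
Δ⁴: -72, -72
The fourth differences are constant, so the polynomial has degree 4.

4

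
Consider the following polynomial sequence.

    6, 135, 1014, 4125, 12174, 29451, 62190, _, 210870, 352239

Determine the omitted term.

118929

Using the first 7 terms:
Δ: 129  879  3111  8049  17277  32739
Δ²: 750  2232  4938  9228  15462
Δ³: 1482  2706  4290  6234
Δ⁴: 1224  1584  1944
Δ⁵: 360  360
Constant fifth difference = 360.
Extend forward: 1944 + 360 = 2304;  6234 + 2304 = 8538;  15462 + 8538 = 24000;  32739 + 24000 = 56739;  62190 + 56739 = 118929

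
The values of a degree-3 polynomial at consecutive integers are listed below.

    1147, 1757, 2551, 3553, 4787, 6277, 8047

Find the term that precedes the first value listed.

697

D1: 610, 794, 1002, 1234, 1490, 1770
D2: 184, 208, 232, 256, 280
D3: 24, 24, 24, 24
The third differences are constant at 24.
Work back: 184 − 24 = 160;  610 − 160 = 450;  1147 − 450 = 697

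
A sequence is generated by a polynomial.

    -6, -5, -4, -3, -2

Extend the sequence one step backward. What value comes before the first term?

-7

1, 1, 1, 1
The first differences are constant at 1.
Work back: -6 − 1 = -7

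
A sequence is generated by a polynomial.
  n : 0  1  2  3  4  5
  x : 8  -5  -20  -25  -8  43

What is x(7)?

First differences: -13, -15, -5, 17, 51
Second differences: -2, 10, 22, 34
Third differences: 12, 12, 12
Third differences constant at 12.
34 + 12 = 46;  51 + 46 = 97;  43 + 97 = 140
46 + 12 = 58;  97 + 58 = 155;  140 + 155 = 295

295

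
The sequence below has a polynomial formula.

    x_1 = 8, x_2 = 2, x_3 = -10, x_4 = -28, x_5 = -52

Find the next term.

First differences: -6, -12, -18, -24
Second differences: -6, -6, -6
Constant second difference = -6, so extend:
-24 − 6 = -30;  -52 − 30 = -82

-82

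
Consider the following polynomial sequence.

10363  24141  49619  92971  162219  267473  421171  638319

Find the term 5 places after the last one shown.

First differences: 13778 , 25478 , 43352 , 69248 , 105254 , 153698 , 217148
Second differences: 11700 , 17874 , 25896 , 36006 , 48444 , 63450
Third differences: 6174 , 8022 , 10110 , 12438 , 15006
Fourth differences: 1848 , 2088 , 2328 , 2568
Fifth differences: 240 , 240 , 240
Constant fifth difference = 240, so extend:
2568 + 240 = 2808;  15006 + 2808 = 17814;  63450 + 17814 = 81264;  217148 + 81264 = 298412;  638319 + 298412 = 936731
2808 + 240 = 3048;  17814 + 3048 = 20862;  81264 + 20862 = 102126;  298412 + 102126 = 400538;  936731 + 400538 = 1337269
3048 + 240 = 3288;  20862 + 3288 = 24150;  102126 + 24150 = 126276;  400538 + 126276 = 526814;  1337269 + 526814 = 1864083
3288 + 240 = 3528;  24150 + 3528 = 27678;  126276 + 27678 = 153954;  526814 + 153954 = 680768;  1864083 + 680768 = 2544851
3528 + 240 = 3768;  27678 + 3768 = 31446;  153954 + 31446 = 185400;  680768 + 185400 = 866168;  2544851 + 866168 = 3411019

3411019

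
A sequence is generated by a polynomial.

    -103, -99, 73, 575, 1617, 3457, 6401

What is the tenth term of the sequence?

25637

4, 172, 502, 1042, 1840, 2944
168, 330, 540, 798, 1104
162, 210, 258, 306
48, 48, 48
Fourth differences constant at 48.
306 + 48 = 354;  1104 + 354 = 1458;  2944 + 1458 = 4402;  6401 + 4402 = 10803
354 + 48 = 402;  1458 + 402 = 1860;  4402 + 1860 = 6262;  10803 + 6262 = 17065
402 + 48 = 450;  1860 + 450 = 2310;  6262 + 2310 = 8572;  17065 + 8572 = 25637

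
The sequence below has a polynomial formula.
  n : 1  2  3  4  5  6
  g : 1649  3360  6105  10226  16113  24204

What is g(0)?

678

Δ: 1711, 2745, 4121, 5887, 8091
Δ²: 1034, 1376, 1766, 2204
Δ³: 342, 390, 438
Δ⁴: 48, 48
The fourth differences are constant at 48.
Work back: 342 − 48 = 294;  1034 − 294 = 740;  1711 − 740 = 971;  1649 − 971 = 678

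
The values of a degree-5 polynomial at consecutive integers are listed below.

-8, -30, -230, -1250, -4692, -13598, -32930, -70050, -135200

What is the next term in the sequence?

-241982

Δ: -22, -200, -1020, -3442, -8906, -19332, -37120, -65150
Δ²: -178, -820, -2422, -5464, -10426, -17788, -28030
Δ³: -642, -1602, -3042, -4962, -7362, -10242
Δ⁴: -960, -1440, -1920, -2400, -2880
Δ⁵: -480, -480, -480, -480
Fifth differences constant at -480.
-2880 − 480 = -3360;  -10242 − 3360 = -13602;  -28030 − 13602 = -41632;  -65150 − 41632 = -106782;  -135200 − 106782 = -241982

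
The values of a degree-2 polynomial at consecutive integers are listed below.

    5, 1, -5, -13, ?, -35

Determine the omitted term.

Using the first 4 terms:
-4  -6  -8
-2  -2
Constant second difference = -2.
Extend forward: -8 − 2 = -10;  -13 − 10 = -23

-23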